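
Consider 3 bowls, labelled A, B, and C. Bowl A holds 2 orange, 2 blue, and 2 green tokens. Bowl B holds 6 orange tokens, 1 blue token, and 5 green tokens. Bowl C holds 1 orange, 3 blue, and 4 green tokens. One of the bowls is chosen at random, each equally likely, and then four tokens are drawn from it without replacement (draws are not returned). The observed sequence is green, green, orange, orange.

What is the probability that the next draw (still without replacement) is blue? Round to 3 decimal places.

0.283

Compute the likelihood of the observed sequence for each case: P(data | bowl A) = (2/6)(1/5)(2/4)(1/3) = 0.011111; P(data | bowl B) = (5/12)(4/11)(6/10)(5/9) = 0.050505; P(data | bowl C) = (4/8)(3/7)(1/6)(0/5) = 0.
Multiplying each by its prior: 1/3 · 0.011111 = 0.0037037, 1/3 · 0.050505 = 0.016835, 1/3 · 0 = 0; with total 0.020539.
Normalising, the posterior is P(bowl A | data) = 0.18033, P(bowl B | data) = 0.81967, P(bowl C | data) = 0.
So P(blue next | data) = Σ P(blue next | H) P(H | data) = (1)(0.18033) + (1/8)(0.81967) = 0.28279.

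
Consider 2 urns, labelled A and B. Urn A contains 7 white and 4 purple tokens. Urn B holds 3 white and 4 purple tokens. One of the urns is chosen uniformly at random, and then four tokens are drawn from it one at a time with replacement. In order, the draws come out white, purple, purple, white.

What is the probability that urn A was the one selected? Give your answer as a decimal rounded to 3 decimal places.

Compute the likelihood of the observed sequence for each case: P(data | urn A) = (7/11)(4/11)(4/11)(7/11) = 0.053548; P(data | urn B) = (3/7)(4/7)(4/7)(3/7) = 0.059975.
Weighting by the prior gives 1/2 · 0.053548 = 0.026774, 1/2 · 0.059975 = 0.029988; summing to 0.056762.
Therefore the posterior P(urn A | data) = (0.026774) / (0.056762) = 0.47169.

0.472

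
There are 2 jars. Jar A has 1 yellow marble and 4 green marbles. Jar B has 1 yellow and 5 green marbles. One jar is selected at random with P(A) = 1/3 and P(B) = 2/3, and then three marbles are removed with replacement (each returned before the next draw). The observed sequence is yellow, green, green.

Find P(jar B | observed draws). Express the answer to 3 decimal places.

Under each hypothesis, the probability of the observed sequence is: P(data | jar A) = (1/5)(4/5)(4/5) = 0.128; P(data | jar B) = (1/6)(5/6)(5/6) = 0.11574.
Weighting by the prior gives 1/3 · 0.128 = 0.042667, 2/3 · 0.11574 = 0.07716; with total 0.11983.
Hence P(jar B | data) = (0.07716) / (0.11983) = 0.64393.

0.644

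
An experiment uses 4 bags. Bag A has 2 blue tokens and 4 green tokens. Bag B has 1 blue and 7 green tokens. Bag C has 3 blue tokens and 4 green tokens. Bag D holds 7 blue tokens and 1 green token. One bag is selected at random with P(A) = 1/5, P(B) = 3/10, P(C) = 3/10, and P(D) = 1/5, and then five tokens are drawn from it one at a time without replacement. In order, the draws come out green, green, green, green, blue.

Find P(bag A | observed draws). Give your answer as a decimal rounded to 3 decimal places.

0.224

The likelihood of the observed sequence under each hypothesis: P(data | bag A) = (4/6)(3/5)(2/4)(1/3)(2/2) = 0.066667; P(data | bag B) = (7/8)(6/7)(5/6)(4/5)(1/4) = 0.125; P(data | bag C) = (4/7)(3/6)(2/5)(1/4)(3/3) = 0.028571; P(data | bag D) = (1/8)(0/7) = 0.
Weighting by the prior gives 1/5 · 0.066667 = 0.013333, 3/10 · 0.125 = 0.0375, 3/10 · 0.028571 = 0.0085714, 1/5 · 0 = 0; with total 0.059405.
Hence P(bag A | data) = (0.013333) / (0.059405) = 0.22445.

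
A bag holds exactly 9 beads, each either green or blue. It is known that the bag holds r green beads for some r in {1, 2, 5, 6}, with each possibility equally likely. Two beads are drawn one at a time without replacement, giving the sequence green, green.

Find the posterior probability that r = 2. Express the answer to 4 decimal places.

The likelihood of the observed sequence under each hypothesis: P(data | r = 1) = (1/9)(0/8) = 0; P(data | r = 2) = (2/9)(1/8) = 1/36; P(data | r = 5) = (5/9)(4/8) = 5/18; P(data | r = 6) = (6/9)(5/8) = 5/12.
The prior-weighted likelihoods are 1/4 · 0 = 0, 1/4 · 1/36 = 1/144, 1/4 · 5/18 = 5/72, 1/4 · 5/12 = 5/48; these sum to 13/72.
Therefore the posterior P(r = 2 | data) = (1/144) / (13/72) = 1/26.

0.0385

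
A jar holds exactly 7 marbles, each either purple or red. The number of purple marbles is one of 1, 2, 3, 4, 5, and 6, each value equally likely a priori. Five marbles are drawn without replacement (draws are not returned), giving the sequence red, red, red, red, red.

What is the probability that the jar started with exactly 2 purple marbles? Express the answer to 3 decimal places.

The likelihood of the observed sequence under each hypothesis: P(data | r = 1) = (6/7)(5/6)(4/5)(3/4)(2/3) = 2/7; P(data | r = 2) = (5/7)(4/6)(3/5)(2/4)(1/3) = 1/21; P(data | r = 3) = (4/7)(3/6)(2/5)(1/4)(0/3) = 0; P(data | r = 4) = (3/7)(2/6)(1/5)(0/4) = 0; P(data | r = 5) = (2/7)(1/6)(0/5) = 0; P(data | r = 6) = (1/7)(0/6) = 0.
Weighting by the prior gives 1/6 · 2/7 = 1/21, 1/6 · 1/21 = 1/126, 1/6 · 0 = 0, 1/6 · 0 = 0, 1/6 · 0 = 0, 1/6 · 0 = 0; with total 1/18.
Hence P(r = 2 | data) = (1/126) / (1/18) = 1/7.

0.143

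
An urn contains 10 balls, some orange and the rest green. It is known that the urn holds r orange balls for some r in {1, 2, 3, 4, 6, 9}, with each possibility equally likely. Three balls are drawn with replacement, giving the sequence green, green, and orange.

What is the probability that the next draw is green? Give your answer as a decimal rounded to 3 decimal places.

For each hypothesis, P(data | H) works out to: P(data | r = 1) = (9/10)(9/10)(1/10) = 0.081; P(data | r = 2) = (8/10)(8/10)(2/10) = 0.128; P(data | r = 3) = (7/10)(7/10)(3/10) = 0.147; P(data | r = 4) = (6/10)(6/10)(4/10) = 0.144; P(data | r = 6) = (4/10)(4/10)(6/10) = 0.096; P(data | r = 9) = (1/10)(1/10)(9/10) = 0.009.
The prior-weighted likelihoods are 1/6 · 0.081 = 0.0135, 1/6 · 0.128 = 0.021333, 1/6 · 0.147 = 0.0245, 1/6 · 0.144 = 0.024, 1/6 · 0.096 = 0.016, 1/6 · 0.009 = 0.0015; these sum to 0.10083.
The posterior is then P(r = 1 | data) = 0.13388, P(r = 2 | data) = 0.21157, P(r = 3 | data) = 0.24298, P(r = 4 | data) = 0.23802, P(r = 6 | data) = 0.15868, P(r = 9 | data) = 0.014876.
So P(green next | data) = Σ P(green next | H) P(H | data) = (9/10)(0.13388) + (4/5)(0.21157) + (7/10)(0.24298) + (3/5)(0.23802) + (2/5)(0.15868) + (1/10)(0.014876) = 0.6676.

0.668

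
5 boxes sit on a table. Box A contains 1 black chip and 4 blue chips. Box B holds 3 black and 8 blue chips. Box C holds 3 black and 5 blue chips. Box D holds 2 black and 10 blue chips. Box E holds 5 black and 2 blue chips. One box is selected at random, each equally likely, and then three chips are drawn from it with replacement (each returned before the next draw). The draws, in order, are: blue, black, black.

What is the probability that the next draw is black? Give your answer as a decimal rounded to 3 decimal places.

0.473

The likelihood of the observed sequence under each hypothesis: P(data | box A) = (4/5)(1/5)(1/5) = 0.032; P(data | box B) = (8/11)(3/11)(3/11) = 0.054095; P(data | box C) = (5/8)(3/8)(3/8) = 0.087891; P(data | box D) = (10/12)(2/12)(2/12) = 0.023148; P(data | box E) = (2/7)(5/7)(5/7) = 0.14577.
Weighting by the prior gives 1/5 · 0.032 = 0.0064, 1/5 · 0.054095 = 0.010819, 1/5 · 0.087891 = 0.017578, 1/5 · 0.023148 = 0.0046296, 1/5 · 0.14577 = 0.029155; these sum to 0.068581.
Normalising, the posterior is P(box A | data) = 0.09332, P(box B | data) = 0.15775, P(box C | data) = 0.25631, P(box D | data) = 0.067506, P(box E | data) = 0.42511.
The predictive probability is P(black next | data) = (1/5)(0.09332) + (3/11)(0.15775) + (3/8)(0.25631) + (1/6)(0.067506) + (5/7)(0.42511) = 0.4727.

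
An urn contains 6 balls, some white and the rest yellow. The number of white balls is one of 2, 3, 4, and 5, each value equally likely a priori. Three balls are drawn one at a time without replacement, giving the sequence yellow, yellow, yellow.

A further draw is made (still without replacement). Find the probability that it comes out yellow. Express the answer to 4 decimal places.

For each hypothesis, P(data | H) works out to: P(data | r = 2) = (4/6)(3/5)(2/4) = 1/5; P(data | r = 3) = (3/6)(2/5)(1/4) = 1/20; P(data | r = 4) = (2/6)(1/5)(0/4) = 0; P(data | r = 5) = (1/6)(0/5) = 0.
Weighting by the prior gives 1/4 · 1/5 = 1/20, 1/4 · 1/20 = 1/80, 1/4 · 0 = 0, 1/4 · 0 = 0; these sum to 1/16.
The posterior is then P(r = 2 | data) = 4/5, P(r = 3 | data) = 1/5, P(r = 4 | data) = 0, P(r = 5 | data) = 0.
Averaging over the posterior, P(yellow next | data) = (1/3)(4/5) + (0)(1/5) = 4/15.

0.2667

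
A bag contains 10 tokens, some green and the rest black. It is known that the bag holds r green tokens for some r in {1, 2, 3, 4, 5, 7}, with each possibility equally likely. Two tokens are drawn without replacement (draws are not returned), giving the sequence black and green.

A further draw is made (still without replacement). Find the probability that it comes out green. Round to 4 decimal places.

0.3836

Compute the likelihood of the observed sequence for each case: P(data | r = 1) = (9/10)(1/9) = 1/10; P(data | r = 2) = (8/10)(2/9) = 8/45; P(data | r = 3) = (7/10)(3/9) = 7/30; P(data | r = 4) = (6/10)(4/9) = 4/15; P(data | r = 5) = (5/10)(5/9) = 5/18; P(data | r = 7) = (3/10)(7/9) = 7/30.
Weighting by the prior gives 1/6 · 1/10 = 1/60, 1/6 · 8/45 = 4/135, 1/6 · 7/30 = 7/180, 1/6 · 4/15 = 2/45, 1/6 · 5/18 = 5/108, 1/6 · 7/30 = 7/180; these sum to 29/135.
Normalising, the posterior is P(r = 1 | data) = 9/116, P(r = 2 | data) = 4/29, P(r = 3 | data) = 21/116, P(r = 4 | data) = 6/29, P(r = 5 | data) = 25/116, P(r = 7 | data) = 21/116.
The predictive probability is P(green next | data) = (0)(9/116) + (1/8)(4/29) + (1/4)(21/116) + (3/8)(6/29) + (1/2)(25/116) + (3/4)(21/116) = 89/232.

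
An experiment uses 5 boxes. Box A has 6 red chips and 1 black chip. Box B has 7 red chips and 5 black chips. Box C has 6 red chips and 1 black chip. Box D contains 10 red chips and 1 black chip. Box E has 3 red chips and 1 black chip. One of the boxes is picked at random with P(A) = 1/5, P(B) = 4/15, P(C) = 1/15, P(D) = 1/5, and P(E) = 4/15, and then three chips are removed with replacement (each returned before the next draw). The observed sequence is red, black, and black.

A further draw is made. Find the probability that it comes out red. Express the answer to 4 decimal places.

0.6676

For each hypothesis, P(data | H) works out to: P(data | box A) = (6/7)(1/7)(1/7) = 0.017493; P(data | box B) = (7/12)(5/12)(5/12) = 0.10127; P(data | box C) = (6/7)(1/7)(1/7) = 0.017493; P(data | box D) = (10/11)(1/11)(1/11) = 0.0075131; P(data | box E) = (3/4)(1/4)(1/4) = 0.046875.
The prior-weighted likelihoods are 1/5 · 0.017493 = 0.0034985, 4/15 · 0.10127 = 0.027006, 1/15 · 0.017493 = 0.0011662, 1/5 · 0.0075131 = 0.0015026, 4/15 · 0.046875 = 0.0125; summing to 0.045674.
Dividing through by the total gives posterior P(box A | data) = 0.076599, P(box B | data) = 0.59129, P(box C | data) = 0.025533, P(box D | data) = 0.032899, P(box E | data) = 0.27368.
So P(red next | data) = Σ P(red next | H) P(H | data) = (6/7)(0.076599) + (7/12)(0.59129) + (6/7)(0.025533) + (10/11)(0.032899) + (3/4)(0.27368) = 0.66763.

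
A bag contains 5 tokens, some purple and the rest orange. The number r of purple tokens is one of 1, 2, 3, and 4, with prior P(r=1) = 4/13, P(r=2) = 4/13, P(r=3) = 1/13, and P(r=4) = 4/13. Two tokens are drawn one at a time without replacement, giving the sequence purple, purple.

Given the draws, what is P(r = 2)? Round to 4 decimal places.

For each hypothesis, P(data | H) works out to: P(data | r = 1) = (1/5)(0/4) = 0; P(data | r = 2) = (2/5)(1/4) = 1/10; P(data | r = 3) = (3/5)(2/4) = 3/10; P(data | r = 4) = (4/5)(3/4) = 3/5.
Multiplying each by its prior: 4/13 · 0 = 0, 4/13 · 1/10 = 2/65, 1/13 · 3/10 = 3/130, 4/13 · 3/5 = 12/65; with total 31/130.
By Bayes' rule, P(r = 2 | data) = (2/65) / (31/130) = 4/31.

0.1290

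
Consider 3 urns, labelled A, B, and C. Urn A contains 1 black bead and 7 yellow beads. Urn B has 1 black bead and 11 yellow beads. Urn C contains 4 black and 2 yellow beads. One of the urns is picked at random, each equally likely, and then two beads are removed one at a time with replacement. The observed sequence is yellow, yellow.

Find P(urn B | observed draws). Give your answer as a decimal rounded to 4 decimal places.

For each hypothesis, P(data | H) works out to: P(data | urn A) = (7/8)(7/8) = 0.76562; P(data | urn B) = (11/12)(11/12) = 0.84028; P(data | urn C) = (2/6)(2/6) = 0.11111.
The prior-weighted likelihoods are 1/3 · 0.76562 = 0.25521, 1/3 · 0.84028 = 0.28009, 1/3 · 0.11111 = 0.037037; these sum to 0.57234.
Therefore the posterior P(urn B | data) = (0.28009) / (0.57234) = 0.48938.

0.4894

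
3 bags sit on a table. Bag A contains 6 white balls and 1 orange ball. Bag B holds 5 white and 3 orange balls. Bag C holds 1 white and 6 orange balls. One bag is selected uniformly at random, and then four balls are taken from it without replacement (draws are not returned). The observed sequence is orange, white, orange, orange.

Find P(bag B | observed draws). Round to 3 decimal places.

0.111

For each hypothesis, P(data | H) works out to: P(data | bag A) = (1/7)(6/6)(0/5) = 0; P(data | bag B) = (3/8)(5/7)(2/6)(1/5) = 1/56; P(data | bag C) = (6/7)(1/6)(5/5)(4/4) = 1/7.
Multiplying each by its prior: 1/3 · 0 = 0, 1/3 · 1/56 = 1/168, 1/3 · 1/7 = 1/21; summing to 3/56.
Hence P(bag B | data) = (1/168) / (3/56) = 1/9.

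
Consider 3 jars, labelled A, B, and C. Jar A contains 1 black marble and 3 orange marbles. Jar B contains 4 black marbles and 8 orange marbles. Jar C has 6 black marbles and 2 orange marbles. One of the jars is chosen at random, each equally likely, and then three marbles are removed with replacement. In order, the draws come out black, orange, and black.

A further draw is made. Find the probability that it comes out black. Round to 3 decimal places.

Under each hypothesis, the probability of the observed sequence is: P(data | jar A) = (1/4)(3/4)(1/4) = 0.046875; P(data | jar B) = (4/12)(8/12)(4/12) = 0.074074; P(data | jar C) = (6/8)(2/8)(6/8) = 0.14062.
The prior-weighted likelihoods are 1/3 · 0.046875 = 0.015625, 1/3 · 0.074074 = 0.024691, 1/3 · 0.14062 = 0.046875; summing to 0.087191.
Normalising, the posterior is P(jar A | data) = 0.1792, P(jar B | data) = 0.28319, P(jar C | data) = 0.53761.
Averaging over the posterior, P(black next | data) = (1/4)(0.1792) + (1/3)(0.28319) + (3/4)(0.53761) = 0.5424.

0.542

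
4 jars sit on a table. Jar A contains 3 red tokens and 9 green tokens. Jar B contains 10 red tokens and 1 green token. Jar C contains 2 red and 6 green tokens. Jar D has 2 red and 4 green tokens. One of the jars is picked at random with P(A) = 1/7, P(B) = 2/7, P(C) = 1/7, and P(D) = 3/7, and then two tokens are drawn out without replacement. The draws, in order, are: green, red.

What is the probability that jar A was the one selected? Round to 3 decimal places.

The likelihood of the observed sequence under each hypothesis: P(data | jar A) = (9/12)(3/11) = 0.20455; P(data | jar B) = (1/11)(10/10) = 0.090909; P(data | jar C) = (6/8)(2/7) = 0.21429; P(data | jar D) = (4/6)(2/5) = 0.26667.
The prior-weighted likelihoods are 1/7 · 0.20455 = 0.029221, 2/7 · 0.090909 = 0.025974, 1/7 · 0.21429 = 0.030612, 3/7 · 0.26667 = 0.11429; these sum to 0.20009.
By Bayes' rule, P(jar A | data) = (0.029221) / (0.20009) = 0.14604.

0.146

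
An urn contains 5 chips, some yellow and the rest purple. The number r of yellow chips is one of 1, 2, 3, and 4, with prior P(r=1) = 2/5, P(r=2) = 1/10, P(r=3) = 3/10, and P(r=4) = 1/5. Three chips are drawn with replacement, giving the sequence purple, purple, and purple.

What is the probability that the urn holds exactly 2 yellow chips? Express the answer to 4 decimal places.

0.0874

Compute the likelihood of the observed sequence for each case: P(data | r = 1) = (4/5)(4/5)(4/5) = 0.512; P(data | r = 2) = (3/5)(3/5)(3/5) = 0.216; P(data | r = 3) = (2/5)(2/5)(2/5) = 0.064; P(data | r = 4) = (1/5)(1/5)(1/5) = 0.008.
Weighting by the prior gives 2/5 · 0.512 = 0.2048, 1/10 · 0.216 = 0.0216, 3/10 · 0.064 = 0.0192, 1/5 · 0.008 = 0.0016; with total 0.2472.
Therefore the posterior P(r = 2 | data) = (0.0216) / (0.2472) = 0.087379.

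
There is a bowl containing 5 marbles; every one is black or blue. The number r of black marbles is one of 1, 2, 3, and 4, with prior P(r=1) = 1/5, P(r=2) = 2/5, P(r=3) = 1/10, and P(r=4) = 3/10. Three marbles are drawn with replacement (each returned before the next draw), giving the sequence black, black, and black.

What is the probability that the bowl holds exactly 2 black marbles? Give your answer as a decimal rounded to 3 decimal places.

0.126

Under each hypothesis, the probability of the observed sequence is: P(data | r = 1) = (1/5)(1/5)(1/5) = 0.008; P(data | r = 2) = (2/5)(2/5)(2/5) = 0.064; P(data | r = 3) = (3/5)(3/5)(3/5) = 0.216; P(data | r = 4) = (4/5)(4/5)(4/5) = 0.512.
Multiplying each by its prior: 1/5 · 0.008 = 0.0016, 2/5 · 0.064 = 0.0256, 1/10 · 0.216 = 0.0216, 3/10 · 0.512 = 0.1536; with total 0.2024.
So P(r = 2 | data) = (0.0256) / (0.2024) = 0.12648.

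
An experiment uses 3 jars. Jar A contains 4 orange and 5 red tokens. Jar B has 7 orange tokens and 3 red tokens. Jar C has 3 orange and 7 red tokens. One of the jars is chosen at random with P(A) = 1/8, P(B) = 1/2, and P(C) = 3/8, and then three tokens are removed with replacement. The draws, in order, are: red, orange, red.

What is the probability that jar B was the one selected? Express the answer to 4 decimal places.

For each hypothesis, P(data | H) works out to: P(data | jar A) = (5/9)(4/9)(5/9) = 0.13717; P(data | jar B) = (3/10)(7/10)(3/10) = 0.063; P(data | jar C) = (7/10)(3/10)(7/10) = 0.147.
The prior-weighted likelihoods are 1/8 · 0.13717 = 0.017147, 1/2 · 0.063 = 0.0315, 3/8 · 0.147 = 0.055125; summing to 0.10377.
Hence P(jar B | data) = (0.0315) / (0.10377) = 0.30355.

0.3036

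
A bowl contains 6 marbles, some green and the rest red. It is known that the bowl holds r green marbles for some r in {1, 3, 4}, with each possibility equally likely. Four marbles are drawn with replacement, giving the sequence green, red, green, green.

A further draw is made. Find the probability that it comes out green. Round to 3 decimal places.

The likelihood of the observed sequence under each hypothesis: P(data | r = 1) = (1/6)(5/6)(1/6)(1/6) = 0.003858; P(data | r = 3) = (3/6)(3/6)(3/6)(3/6) = 0.0625; P(data | r = 4) = (4/6)(2/6)(4/6)(4/6) = 0.098765.
The prior-weighted likelihoods are 1/3 · 0.003858 = 0.001286, 1/3 · 0.0625 = 0.020833, 1/3 · 0.098765 = 0.032922; these sum to 0.055041.
The posterior is then P(r = 1 | data) = 0.023364, P(r = 3 | data) = 0.3785, P(r = 4 | data) = 0.59813.
Averaging over the posterior, P(green next | data) = (1/6)(0.023364) + (1/2)(0.3785) + (2/3)(0.59813) = 0.5919.

0.592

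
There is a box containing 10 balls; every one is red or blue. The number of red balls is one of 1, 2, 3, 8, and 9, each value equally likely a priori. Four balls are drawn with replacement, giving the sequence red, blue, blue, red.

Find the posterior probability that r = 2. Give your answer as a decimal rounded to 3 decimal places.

Compute the likelihood of the observed sequence for each case: P(data | r = 1) = (1/10)(9/10)(9/10)(1/10) = 0.0081; P(data | r = 2) = (2/10)(8/10)(8/10)(2/10) = 0.0256; P(data | r = 3) = (3/10)(7/10)(7/10)(3/10) = 0.0441; P(data | r = 8) = (8/10)(2/10)(2/10)(8/10) = 0.0256; P(data | r = 9) = (9/10)(1/10)(1/10)(9/10) = 0.0081.
Weighting by the prior gives 1/5 · 0.0081 = 0.00162, 1/5 · 0.0256 = 0.00512, 1/5 · 0.0441 = 0.00882, 1/5 · 0.0256 = 0.00512, 1/5 · 0.0081 = 0.00162; summing to 0.0223.
Therefore the posterior P(r = 2 | data) = (0.00512) / (0.0223) = 0.2296.

0.230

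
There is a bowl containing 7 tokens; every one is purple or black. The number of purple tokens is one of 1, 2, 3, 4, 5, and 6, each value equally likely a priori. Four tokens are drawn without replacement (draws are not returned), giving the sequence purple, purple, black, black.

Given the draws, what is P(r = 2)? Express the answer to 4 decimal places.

0.1786

Under each hypothesis, the probability of the observed sequence is: P(data | r = 1) = (1/7)(0/6) = 0; P(data | r = 2) = (2/7)(1/6)(5/5)(4/4) = 1/21; P(data | r = 3) = (3/7)(2/6)(4/5)(3/4) = 3/35; P(data | r = 4) = (4/7)(3/6)(3/5)(2/4) = 3/35; P(data | r = 5) = (5/7)(4/6)(2/5)(1/4) = 1/21; P(data | r = 6) = (6/7)(5/6)(1/5)(0/4) = 0.
Weighting by the prior gives 1/6 · 0 = 0, 1/6 · 1/21 = 1/126, 1/6 · 3/35 = 1/70, 1/6 · 3/35 = 1/70, 1/6 · 1/21 = 1/126, 1/6 · 0 = 0; these sum to 2/45.
By Bayes' rule, P(r = 2 | data) = (1/126) / (2/45) = 5/28.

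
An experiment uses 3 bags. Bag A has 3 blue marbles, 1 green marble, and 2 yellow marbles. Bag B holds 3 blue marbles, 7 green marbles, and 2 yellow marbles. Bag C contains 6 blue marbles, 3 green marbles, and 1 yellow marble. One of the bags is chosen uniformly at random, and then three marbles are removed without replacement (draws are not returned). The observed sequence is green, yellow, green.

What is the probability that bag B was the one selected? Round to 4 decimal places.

Compute the likelihood of the observed sequence for each case: P(data | bag A) = (1/6)(2/5)(0/4) = 0; P(data | bag B) = (7/12)(2/11)(6/10) = 7/110; P(data | bag C) = (3/10)(1/9)(2/8) = 1/120.
Multiplying each by its prior: 1/3 · 0 = 0, 1/3 · 7/110 = 7/330, 1/3 · 1/120 = 1/360; these sum to 19/792.
Therefore the posterior P(bag B | data) = (7/330) / (19/792) = 84/95.

0.8842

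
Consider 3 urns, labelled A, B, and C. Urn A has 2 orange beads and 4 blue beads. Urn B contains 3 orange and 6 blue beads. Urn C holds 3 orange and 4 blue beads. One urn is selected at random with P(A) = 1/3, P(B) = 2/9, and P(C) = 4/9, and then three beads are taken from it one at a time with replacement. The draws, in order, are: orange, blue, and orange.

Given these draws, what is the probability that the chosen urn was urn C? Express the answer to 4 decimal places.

0.5313

The likelihood of the observed sequence under each hypothesis: P(data | urn A) = (2/6)(4/6)(2/6) = 0.074074; P(data | urn B) = (3/9)(6/9)(3/9) = 0.074074; P(data | urn C) = (3/7)(4/7)(3/7) = 0.10496.
The prior-weighted likelihoods are 1/3 · 0.074074 = 0.024691, 2/9 · 0.074074 = 0.016461, 4/9 · 0.10496 = 0.046647; these sum to 0.087799.
Therefore the posterior P(urn C | data) = (0.046647) / (0.087799) = 0.53129.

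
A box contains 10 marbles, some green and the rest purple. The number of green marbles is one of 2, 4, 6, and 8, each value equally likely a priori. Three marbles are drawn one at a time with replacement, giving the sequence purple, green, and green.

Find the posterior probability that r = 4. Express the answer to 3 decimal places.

The likelihood of the observed sequence under each hypothesis: P(data | r = 2) = (8/10)(2/10)(2/10) = 4/125; P(data | r = 4) = (6/10)(4/10)(4/10) = 12/125; P(data | r = 6) = (4/10)(6/10)(6/10) = 18/125; P(data | r = 8) = (2/10)(8/10)(8/10) = 16/125.
Weighting by the prior gives 1/4 · 4/125 = 1/125, 1/4 · 12/125 = 3/125, 1/4 · 18/125 = 9/250, 1/4 · 16/125 = 4/125; with total 1/10.
Hence P(r = 4 | data) = (3/125) / (1/10) = 6/25.

0.240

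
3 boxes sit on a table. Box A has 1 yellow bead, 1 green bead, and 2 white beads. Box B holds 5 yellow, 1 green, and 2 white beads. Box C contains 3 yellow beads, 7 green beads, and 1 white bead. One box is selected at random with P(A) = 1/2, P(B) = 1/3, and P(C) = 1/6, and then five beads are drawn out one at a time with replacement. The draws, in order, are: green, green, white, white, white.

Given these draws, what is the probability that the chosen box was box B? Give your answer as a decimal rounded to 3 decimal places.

Under each hypothesis, the probability of the observed sequence is: P(data | box A) = (1/4)(1/4)(2/4)(2/4)(2/4) = 0.0078125; P(data | box B) = (1/8)(1/8)(2/8)(2/8)(2/8) = 0.00024414; P(data | box C) = (7/11)(7/11)(1/11)(1/11)(1/11) = 0.00030425.
The prior-weighted likelihoods are 1/2 · 0.0078125 = 0.0039062, 1/3 · 0.00024414 = 8.138e-05, 1/6 · 0.00030425 = 5.0709e-05; these sum to 0.0040383.
By Bayes' rule, P(box B | data) = (8.138e-05) / (0.0040383) = 0.020152.

0.020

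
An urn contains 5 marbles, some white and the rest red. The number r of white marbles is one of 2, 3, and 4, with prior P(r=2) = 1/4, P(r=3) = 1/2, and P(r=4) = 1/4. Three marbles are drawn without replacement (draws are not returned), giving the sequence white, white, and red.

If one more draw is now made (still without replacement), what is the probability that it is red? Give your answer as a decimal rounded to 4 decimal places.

Under each hypothesis, the probability of the observed sequence is: P(data | r = 2) = (2/5)(1/4)(3/3) = 1/10; P(data | r = 3) = (3/5)(2/4)(2/3) = 1/5; P(data | r = 4) = (4/5)(3/4)(1/3) = 1/5.
Multiplying each by its prior: 1/4 · 1/10 = 1/40, 1/2 · 1/5 = 1/10, 1/4 · 1/5 = 1/20; these sum to 7/40.
Dividing through by the total gives posterior P(r = 2 | data) = 1/7, P(r = 3 | data) = 4/7, P(r = 4 | data) = 2/7.
Averaging over the posterior, P(red next | data) = (1)(1/7) + (1/2)(4/7) + (0)(2/7) = 3/7.

0.4286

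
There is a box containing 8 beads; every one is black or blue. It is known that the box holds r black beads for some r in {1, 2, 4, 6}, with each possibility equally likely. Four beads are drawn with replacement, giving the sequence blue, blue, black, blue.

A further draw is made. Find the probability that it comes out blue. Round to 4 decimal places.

Compute the likelihood of the observed sequence for each case: P(data | r = 1) = (7/8)(7/8)(1/8)(7/8) = 0.08374; P(data | r = 2) = (6/8)(6/8)(2/8)(6/8) = 0.10547; P(data | r = 4) = (4/8)(4/8)(4/8)(4/8) = 0.0625; P(data | r = 6) = (2/8)(2/8)(6/8)(2/8) = 0.011719.
Multiplying each by its prior: 1/4 · 0.08374 = 0.020935, 1/4 · 0.10547 = 0.026367, 1/4 · 0.0625 = 0.015625, 1/4 · 0.011719 = 0.0029297; with total 0.065857.
Normalising, the posterior is P(r = 1 | data) = 0.31789, P(r = 2 | data) = 0.40037, P(r = 4 | data) = 0.23726, P(r = 6 | data) = 0.044486.
Averaging over the posterior, P(blue next | data) = (7/8)(0.31789) + (3/4)(0.40037) + (1/2)(0.23726) + (1/4)(0.044486) = 0.70818.

0.7082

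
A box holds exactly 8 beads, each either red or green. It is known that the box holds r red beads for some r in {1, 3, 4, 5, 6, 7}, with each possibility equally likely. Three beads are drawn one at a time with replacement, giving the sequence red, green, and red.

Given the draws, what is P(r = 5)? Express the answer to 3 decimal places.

0.240

For each hypothesis, P(data | H) works out to: P(data | r = 1) = (1/8)(7/8)(1/8) = 0.013672; P(data | r = 3) = (3/8)(5/8)(3/8) = 0.087891; P(data | r = 4) = (4/8)(4/8)(4/8) = 0.125; P(data | r = 5) = (5/8)(3/8)(5/8) = 0.14648; P(data | r = 6) = (6/8)(2/8)(6/8) = 0.14062; P(data | r = 7) = (7/8)(1/8)(7/8) = 0.095703.
Multiplying each by its prior: 1/6 · 0.013672 = 0.0022786, 1/6 · 0.087891 = 0.014648, 1/6 · 0.125 = 0.020833, 1/6 · 0.14648 = 0.024414, 1/6 · 0.14062 = 0.023438, 1/6 · 0.095703 = 0.015951; with total 0.10156.
Hence P(r = 5 | data) = (0.024414) / (0.10156) = 0.24038.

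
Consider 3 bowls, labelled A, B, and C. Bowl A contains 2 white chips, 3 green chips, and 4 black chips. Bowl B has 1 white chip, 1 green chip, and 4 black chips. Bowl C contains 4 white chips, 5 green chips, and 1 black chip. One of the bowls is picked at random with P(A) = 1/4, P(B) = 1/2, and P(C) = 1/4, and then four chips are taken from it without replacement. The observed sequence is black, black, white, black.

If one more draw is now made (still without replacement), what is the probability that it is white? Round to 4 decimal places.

Under each hypothesis, the probability of the observed sequence is: P(data | bowl A) = (4/9)(3/8)(2/7)(2/6) = 0.015873; P(data | bowl B) = (4/6)(3/5)(1/4)(2/3) = 0.066667; P(data | bowl C) = (1/10)(0/9) = 0.
Multiplying each by its prior: 1/4 · 0.015873 = 0.0039683, 1/2 · 0.066667 = 0.033333, 1/4 · 0 = 0; with total 0.037302.
Dividing through by the total gives posterior P(bowl A | data) = 0.10638, P(bowl B | data) = 0.89362, P(bowl C | data) = 0.
So P(white next | data) = Σ P(white next | H) P(H | data) = (1/5)(0.10638) + (0)(0.89362) = 0.021277.

0.0213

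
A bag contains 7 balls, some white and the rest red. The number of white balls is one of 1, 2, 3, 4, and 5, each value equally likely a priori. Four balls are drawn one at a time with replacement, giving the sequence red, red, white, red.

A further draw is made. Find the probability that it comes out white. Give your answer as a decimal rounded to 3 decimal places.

The likelihood of the observed sequence under each hypothesis: P(data | r = 1) = (6/7)(6/7)(1/7)(6/7) = 0.089963; P(data | r = 2) = (5/7)(5/7)(2/7)(5/7) = 0.10412; P(data | r = 3) = (4/7)(4/7)(3/7)(4/7) = 0.079967; P(data | r = 4) = (3/7)(3/7)(4/7)(3/7) = 0.044981; P(data | r = 5) = (2/7)(2/7)(5/7)(2/7) = 0.01666.
Weighting by the prior gives 1/5 · 0.089963 = 0.017993, 1/5 · 0.10412 = 0.020825, 1/5 · 0.079967 = 0.015993, 1/5 · 0.044981 = 0.0089963, 1/5 · 0.01666 = 0.0033319; with total 0.067139.
Dividing through by the total gives posterior P(r = 1 | data) = 0.26799, P(r = 2 | data) = 0.31017, P(r = 3 | data) = 0.23821, P(r = 4 | data) = 0.134, P(r = 5 | data) = 0.049628.
So P(white next | data) = Σ P(white next | H) P(H | data) = (1/7)(0.26799) + (2/7)(0.31017) + (3/7)(0.23821) + (4/7)(0.134) + (5/7)(0.049628) = 0.34101.

0.341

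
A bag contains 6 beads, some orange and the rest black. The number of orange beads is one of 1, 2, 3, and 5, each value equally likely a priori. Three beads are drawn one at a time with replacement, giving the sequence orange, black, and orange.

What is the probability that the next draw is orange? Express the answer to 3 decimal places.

The likelihood of the observed sequence under each hypothesis: P(data | r = 1) = (1/6)(5/6)(1/6) = 5/216; P(data | r = 2) = (2/6)(4/6)(2/6) = 2/27; P(data | r = 3) = (3/6)(3/6)(3/6) = 1/8; P(data | r = 5) = (5/6)(1/6)(5/6) = 25/216.
Weighting by the prior gives 1/4 · 5/216 = 5/864, 1/4 · 2/27 = 1/54, 1/4 · 1/8 = 1/32, 1/4 · 25/216 = 25/864; with total 73/864.
Normalising, the posterior is P(r = 1 | data) = 5/73, P(r = 2 | data) = 16/73, P(r = 3 | data) = 27/73, P(r = 5 | data) = 25/73.
Averaging over the posterior, P(orange next | data) = (1/6)(5/73) + (1/3)(16/73) + (1/2)(27/73) + (5/6)(25/73) = 81/146.

0.555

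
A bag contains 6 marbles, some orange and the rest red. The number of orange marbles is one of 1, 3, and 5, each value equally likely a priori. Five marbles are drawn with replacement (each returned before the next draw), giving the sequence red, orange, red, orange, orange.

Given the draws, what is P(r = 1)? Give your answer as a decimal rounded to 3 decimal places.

The likelihood of the observed sequence under each hypothesis: P(data | r = 1) = (5/6)(1/6)(5/6)(1/6)(1/6) = 0.003215; P(data | r = 3) = (3/6)(3/6)(3/6)(3/6)(3/6) = 0.03125; P(data | r = 5) = (1/6)(5/6)(1/6)(5/6)(5/6) = 0.016075.
The prior-weighted likelihoods are 1/3 · 0.003215 = 0.0010717, 1/3 · 0.03125 = 0.010417, 1/3 · 0.016075 = 0.0053584; summing to 0.016847.
Hence P(r = 1 | data) = (0.0010717) / (0.016847) = 0.063613.

0.064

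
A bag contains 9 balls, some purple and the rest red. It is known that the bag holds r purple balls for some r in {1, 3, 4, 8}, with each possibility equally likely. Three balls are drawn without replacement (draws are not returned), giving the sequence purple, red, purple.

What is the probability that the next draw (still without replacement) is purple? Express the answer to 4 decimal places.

The likelihood of the observed sequence under each hypothesis: P(data | r = 1) = (1/9)(8/8)(0/7) = 0; P(data | r = 3) = (3/9)(6/8)(2/7) = 1/14; P(data | r = 4) = (4/9)(5/8)(3/7) = 5/42; P(data | r = 8) = (8/9)(1/8)(7/7) = 1/9.
The prior-weighted likelihoods are 1/4 · 0 = 0, 1/4 · 1/14 = 1/56, 1/4 · 5/42 = 5/168, 1/4 · 1/9 = 1/36; these sum to 19/252.
Normalising, the posterior is P(r = 1 | data) = 0, P(r = 3 | data) = 9/38, P(r = 4 | data) = 15/38, P(r = 8 | data) = 7/19.
So P(purple next | data) = Σ P(purple next | H) P(H | data) = (1/6)(9/38) + (1/3)(15/38) + (1)(7/19) = 41/76.

0.5395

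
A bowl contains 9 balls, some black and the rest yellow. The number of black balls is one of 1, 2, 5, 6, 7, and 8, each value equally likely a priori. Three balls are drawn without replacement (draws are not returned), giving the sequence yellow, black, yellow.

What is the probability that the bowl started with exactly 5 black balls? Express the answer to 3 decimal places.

Under each hypothesis, the probability of the observed sequence is: P(data | r = 1) = (8/9)(1/8)(7/7) = 0.11111; P(data | r = 2) = (7/9)(2/8)(6/7) = 0.16667; P(data | r = 5) = (4/9)(5/8)(3/7) = 0.11905; P(data | r = 6) = (3/9)(6/8)(2/7) = 0.071429; P(data | r = 7) = (2/9)(7/8)(1/7) = 0.027778; P(data | r = 8) = (1/9)(8/8)(0/7) = 0.
Weighting by the prior gives 1/6 · 0.11111 = 0.018519, 1/6 · 0.16667 = 0.027778, 1/6 · 0.11905 = 0.019841, 1/6 · 0.071429 = 0.011905, 1/6 · 0.027778 = 0.0046296, 1/6 · 0 = 0; summing to 0.082672.
By Bayes' rule, P(r = 5 | data) = (0.019841) / (0.082672) = 0.24.

0.240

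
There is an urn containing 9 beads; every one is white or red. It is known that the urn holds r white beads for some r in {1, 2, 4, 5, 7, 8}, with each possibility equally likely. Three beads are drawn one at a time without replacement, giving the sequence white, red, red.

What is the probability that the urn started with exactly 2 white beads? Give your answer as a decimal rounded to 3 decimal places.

Under each hypothesis, the probability of the observed sequence is: P(data | r = 1) = (1/9)(8/8)(7/7) = 1/9; P(data | r = 2) = (2/9)(7/8)(6/7) = 1/6; P(data | r = 4) = (4/9)(5/8)(4/7) = 10/63; P(data | r = 5) = (5/9)(4/8)(3/7) = 5/42; P(data | r = 7) = (7/9)(2/8)(1/7) = 1/36; P(data | r = 8) = (8/9)(1/8)(0/7) = 0.
Weighting by the prior gives 1/6 · 1/9 = 1/54, 1/6 · 1/6 = 1/36, 1/6 · 10/63 = 5/189, 1/6 · 5/42 = 5/252, 1/6 · 1/36 = 1/216, 1/6 · 0 = 0; summing to 7/72.
By Bayes' rule, P(r = 2 | data) = (1/36) / (7/72) = 2/7.

0.286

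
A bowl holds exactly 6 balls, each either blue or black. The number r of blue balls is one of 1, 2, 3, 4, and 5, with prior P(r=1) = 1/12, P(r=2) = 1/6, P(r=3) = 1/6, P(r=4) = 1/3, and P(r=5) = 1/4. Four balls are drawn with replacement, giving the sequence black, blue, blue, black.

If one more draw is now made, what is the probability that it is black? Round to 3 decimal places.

Under each hypothesis, the probability of the observed sequence is: P(data | r = 1) = (5/6)(1/6)(1/6)(5/6) = 0.01929; P(data | r = 2) = (4/6)(2/6)(2/6)(4/6) = 0.049383; P(data | r = 3) = (3/6)(3/6)(3/6)(3/6) = 0.0625; P(data | r = 4) = (2/6)(4/6)(4/6)(2/6) = 0.049383; P(data | r = 5) = (1/6)(5/6)(5/6)(1/6) = 0.01929.
Weighting by the prior gives 1/12 · 0.01929 = 0.0016075, 1/6 · 0.049383 = 0.0082305, 1/6 · 0.0625 = 0.010417, 1/3 · 0.049383 = 0.016461, 1/4 · 0.01929 = 0.0048225; summing to 0.041538.
Normalising, the posterior is P(r = 1 | data) = 0.0387, P(r = 2 | data) = 0.19814, P(r = 3 | data) = 0.25077, P(r = 4 | data) = 0.39628, P(r = 5 | data) = 0.1161.
So P(black next | data) = Σ P(black next | H) P(H | data) = (5/6)(0.0387) + (2/3)(0.19814) + (1/2)(0.25077) + (1/3)(0.39628) + (1/6)(0.1161) = 0.44118.

0.441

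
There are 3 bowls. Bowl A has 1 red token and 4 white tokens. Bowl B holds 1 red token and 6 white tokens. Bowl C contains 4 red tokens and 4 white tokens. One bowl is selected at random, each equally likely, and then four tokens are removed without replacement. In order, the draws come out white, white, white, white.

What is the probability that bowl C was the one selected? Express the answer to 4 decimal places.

For each hypothesis, P(data | H) works out to: P(data | bowl A) = (4/5)(3/4)(2/3)(1/2) = 1/5; P(data | bowl B) = (6/7)(5/6)(4/5)(3/4) = 3/7; P(data | bowl C) = (4/8)(3/7)(2/6)(1/5) = 1/70.
Multiplying each by its prior: 1/3 · 1/5 = 1/15, 1/3 · 3/7 = 1/7, 1/3 · 1/70 = 1/210; summing to 3/14.
Hence P(bowl C | data) = (1/210) / (3/14) = 1/45.

0.0222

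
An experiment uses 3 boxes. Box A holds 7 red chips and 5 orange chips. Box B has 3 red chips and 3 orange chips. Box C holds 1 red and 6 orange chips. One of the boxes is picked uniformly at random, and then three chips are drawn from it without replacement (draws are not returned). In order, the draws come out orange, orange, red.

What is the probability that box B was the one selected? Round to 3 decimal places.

Compute the likelihood of the observed sequence for each case: P(data | box A) = (5/12)(4/11)(7/10) = 0.10606; P(data | box B) = (3/6)(2/5)(3/4) = 0.15; P(data | box C) = (6/7)(5/6)(1/5) = 0.14286.
The prior-weighted likelihoods are 1/3 · 0.10606 = 0.035354, 1/3 · 0.15 = 0.05, 1/3 · 0.14286 = 0.047619; these sum to 0.13297.
By Bayes' rule, P(box B | data) = (0.05) / (0.13297) = 0.37602.

0.376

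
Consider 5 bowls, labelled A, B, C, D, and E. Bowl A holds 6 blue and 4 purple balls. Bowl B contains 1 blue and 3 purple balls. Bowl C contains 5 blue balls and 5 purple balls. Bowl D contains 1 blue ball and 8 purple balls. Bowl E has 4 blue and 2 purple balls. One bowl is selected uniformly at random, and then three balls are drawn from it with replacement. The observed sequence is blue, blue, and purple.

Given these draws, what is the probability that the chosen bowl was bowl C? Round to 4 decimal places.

For each hypothesis, P(data | H) works out to: P(data | bowl A) = (6/10)(6/10)(4/10) = 0.144; P(data | bowl B) = (1/4)(1/4)(3/4) = 0.046875; P(data | bowl C) = (5/10)(5/10)(5/10) = 0.125; P(data | bowl D) = (1/9)(1/9)(8/9) = 0.010974; P(data | bowl E) = (4/6)(4/6)(2/6) = 0.14815.
The prior-weighted likelihoods are 1/5 · 0.144 = 0.0288, 1/5 · 0.046875 = 0.009375, 1/5 · 0.125 = 0.025, 1/5 · 0.010974 = 0.0021948, 1/5 · 0.14815 = 0.02963; with total 0.094999.
Therefore the posterior P(bowl C | data) = (0.025) / (0.094999) = 0.26316.

0.2632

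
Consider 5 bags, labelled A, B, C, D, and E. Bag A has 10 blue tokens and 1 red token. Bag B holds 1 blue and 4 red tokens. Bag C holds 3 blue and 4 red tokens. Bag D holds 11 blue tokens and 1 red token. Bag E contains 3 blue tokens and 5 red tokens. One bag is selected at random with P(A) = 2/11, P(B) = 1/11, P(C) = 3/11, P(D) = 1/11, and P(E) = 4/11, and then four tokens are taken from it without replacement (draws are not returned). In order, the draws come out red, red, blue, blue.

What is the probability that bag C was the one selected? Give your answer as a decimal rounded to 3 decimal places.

0.474

Compute the likelihood of the observed sequence for each case: P(data | bag A) = (1/11)(0/10) = 0; P(data | bag B) = (4/5)(3/4)(1/3)(0/2) = 0; P(data | bag C) = (4/7)(3/6)(3/5)(2/4) = 3/35; P(data | bag D) = (1/12)(0/11) = 0; P(data | bag E) = (5/8)(4/7)(3/6)(2/5) = 1/14.
Weighting by the prior gives 2/11 · 0 = 0, 1/11 · 0 = 0, 3/11 · 3/35 = 9/385, 1/11 · 0 = 0, 4/11 · 1/14 = 2/77; with total 19/385.
Therefore the posterior P(bag C | data) = (9/385) / (19/385) = 9/19.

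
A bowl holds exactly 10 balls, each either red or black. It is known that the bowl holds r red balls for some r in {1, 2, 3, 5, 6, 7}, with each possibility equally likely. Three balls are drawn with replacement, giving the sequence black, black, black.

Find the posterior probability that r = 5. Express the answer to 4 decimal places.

0.0694

For each hypothesis, P(data | H) works out to: P(data | r = 1) = (9/10)(9/10)(9/10) = 0.729; P(data | r = 2) = (8/10)(8/10)(8/10) = 0.512; P(data | r = 3) = (7/10)(7/10)(7/10) = 0.343; P(data | r = 5) = (5/10)(5/10)(5/10) = 0.125; P(data | r = 6) = (4/10)(4/10)(4/10) = 0.064; P(data | r = 7) = (3/10)(3/10)(3/10) = 0.027.
Multiplying each by its prior: 1/6 · 0.729 = 0.1215, 1/6 · 0.512 = 0.085333, 1/6 · 0.343 = 0.057167, 1/6 · 0.125 = 0.020833, 1/6 · 0.064 = 0.010667, 1/6 · 0.027 = 0.0045; with total 0.3.
By Bayes' rule, P(r = 5 | data) = (0.020833) / (0.3) = 0.069444.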